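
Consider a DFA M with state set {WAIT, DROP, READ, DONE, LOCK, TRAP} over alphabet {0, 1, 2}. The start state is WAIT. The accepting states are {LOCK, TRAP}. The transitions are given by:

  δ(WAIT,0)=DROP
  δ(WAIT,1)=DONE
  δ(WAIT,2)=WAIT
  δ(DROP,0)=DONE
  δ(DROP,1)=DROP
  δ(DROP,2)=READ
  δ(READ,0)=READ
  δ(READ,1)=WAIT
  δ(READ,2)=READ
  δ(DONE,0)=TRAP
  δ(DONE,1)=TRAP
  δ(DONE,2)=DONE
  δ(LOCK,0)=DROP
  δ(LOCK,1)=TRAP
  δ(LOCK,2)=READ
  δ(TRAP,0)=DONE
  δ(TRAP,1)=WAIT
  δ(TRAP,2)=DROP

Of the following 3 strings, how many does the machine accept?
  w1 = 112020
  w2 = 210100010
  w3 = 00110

w1:
  start at WAIT
  read '1': WAIT → DONE
  read '1': DONE → TRAP
  read '2': TRAP → DROP
  read '0': DROP → DONE
  read '2': DONE → DONE
  read '0': DONE → TRAP
  end TRAP, accepted
w2:
  start at WAIT
  read '2': WAIT → WAIT
  read '1': WAIT → DONE
  read '0': DONE → TRAP
  read '1': TRAP → WAIT
  read '0': WAIT → DROP
  read '0': DROP → DONE
  read '0': DONE → TRAP
  read '1': TRAP → WAIT
  read '0': WAIT → DROP
  end DROP, rejected
w3:
  start at WAIT
  read '0': WAIT → DROP
  read '0': DROP → DONE
  read '1': DONE → TRAP
  read '1': TRAP → WAIT
  read '0': WAIT → DROP
  end DROP, rejected

1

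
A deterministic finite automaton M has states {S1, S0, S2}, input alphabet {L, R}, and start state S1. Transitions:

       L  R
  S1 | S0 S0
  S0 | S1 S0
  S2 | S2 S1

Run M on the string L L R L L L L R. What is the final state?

Trace: S1 -L-> S0 -L-> S1 -R-> S0 -L-> S1 -L-> S0 -L-> S1 -L-> S0 -R-> S0

S0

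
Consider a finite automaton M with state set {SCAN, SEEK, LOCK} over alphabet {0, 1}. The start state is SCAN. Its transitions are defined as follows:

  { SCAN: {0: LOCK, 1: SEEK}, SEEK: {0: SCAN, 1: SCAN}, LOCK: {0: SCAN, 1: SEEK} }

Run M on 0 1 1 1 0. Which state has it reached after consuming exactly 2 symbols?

start at SCAN
read '0': SCAN → LOCK
read '1': LOCK → SEEK
After 2 symbols: SEEK.

SEEK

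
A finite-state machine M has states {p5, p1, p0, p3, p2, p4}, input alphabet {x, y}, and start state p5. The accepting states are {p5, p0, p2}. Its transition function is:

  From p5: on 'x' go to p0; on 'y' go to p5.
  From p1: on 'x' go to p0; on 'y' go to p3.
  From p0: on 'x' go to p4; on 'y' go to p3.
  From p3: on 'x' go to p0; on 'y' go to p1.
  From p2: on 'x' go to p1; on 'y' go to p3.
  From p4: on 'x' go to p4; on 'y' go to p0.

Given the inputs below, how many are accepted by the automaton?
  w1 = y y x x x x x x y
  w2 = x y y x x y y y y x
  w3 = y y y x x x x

w1:
  start at p5
  read 'y': p5 → p5
  read 'y': p5 → p5
  read 'x': p5 → p0
  read 'x': p0 → p4
  read 'x': p4 → p4
  read 'x': p4 → p4
  read 'x': p4 → p4
  read 'x': p4 → p4
  read 'y': p4 → p0
  end p0, accepted
w2:
  start at p5
  read 'x': p5 → p0
  read 'y': p0 → p3
  read 'y': p3 → p1
  read 'x': p1 → p0
  read 'x': p0 → p4
  read 'y': p4 → p0
  read 'y': p0 → p3
  read 'y': p3 → p1
  read 'y': p1 → p3
  read 'x': p3 → p0
  end p0, accepted
w3:
  start at p5
  read 'y': p5 → p5
  read 'y': p5 → p5
  read 'y': p5 → p5
  read 'x': p5 → p0
  read 'x': p0 → p4
  read 'x': p4 → p4
  read 'x': p4 → p4
  end p4, rejected

2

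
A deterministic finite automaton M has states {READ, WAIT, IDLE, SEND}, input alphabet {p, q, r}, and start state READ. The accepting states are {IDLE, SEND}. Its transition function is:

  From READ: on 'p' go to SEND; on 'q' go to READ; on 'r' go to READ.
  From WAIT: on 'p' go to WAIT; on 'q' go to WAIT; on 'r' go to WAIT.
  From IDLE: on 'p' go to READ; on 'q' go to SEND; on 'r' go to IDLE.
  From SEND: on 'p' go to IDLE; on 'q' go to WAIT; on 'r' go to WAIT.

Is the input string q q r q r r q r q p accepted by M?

Yes

READ → READ → READ → READ → READ → READ → READ → READ → READ → READ → SEND
End state SEND is accepting.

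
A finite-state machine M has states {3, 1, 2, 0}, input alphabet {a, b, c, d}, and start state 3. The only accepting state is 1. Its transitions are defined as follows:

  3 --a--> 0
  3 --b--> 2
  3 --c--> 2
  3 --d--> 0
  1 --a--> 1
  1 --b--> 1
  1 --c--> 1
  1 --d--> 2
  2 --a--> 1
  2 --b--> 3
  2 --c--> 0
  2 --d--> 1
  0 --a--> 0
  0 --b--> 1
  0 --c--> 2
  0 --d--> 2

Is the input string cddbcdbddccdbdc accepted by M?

No

3 → 2 → 1 → 2 → 3 → 2 → 1 → 1 → 2 → 1 → 1 → 1 → 2 → 3 → 0 → 2
End state 2 is not accepting.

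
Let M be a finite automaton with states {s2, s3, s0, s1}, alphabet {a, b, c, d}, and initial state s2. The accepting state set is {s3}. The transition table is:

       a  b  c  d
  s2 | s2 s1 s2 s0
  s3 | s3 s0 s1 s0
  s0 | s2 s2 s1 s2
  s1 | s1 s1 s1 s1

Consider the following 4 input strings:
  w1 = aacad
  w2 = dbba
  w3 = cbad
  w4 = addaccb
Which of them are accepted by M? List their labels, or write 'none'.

none

w1: Trace: s2 -a-> s2 -a-> s2 -c-> s2 -a-> s2 -d-> s0  → end s0, rejected
w2: Trace: s2 -d-> s0 -b-> s2 -b-> s1 -a-> s1  → end s1, rejected
w3: Trace: s2 -c-> s2 -b-> s1 -a-> s1 -d-> s1  → end s1, rejected
w4: Trace: s2 -a-> s2 -d-> s0 -d-> s2 -a-> s2 -c-> s2 -c-> s2 -b-> s1  → end s1, rejected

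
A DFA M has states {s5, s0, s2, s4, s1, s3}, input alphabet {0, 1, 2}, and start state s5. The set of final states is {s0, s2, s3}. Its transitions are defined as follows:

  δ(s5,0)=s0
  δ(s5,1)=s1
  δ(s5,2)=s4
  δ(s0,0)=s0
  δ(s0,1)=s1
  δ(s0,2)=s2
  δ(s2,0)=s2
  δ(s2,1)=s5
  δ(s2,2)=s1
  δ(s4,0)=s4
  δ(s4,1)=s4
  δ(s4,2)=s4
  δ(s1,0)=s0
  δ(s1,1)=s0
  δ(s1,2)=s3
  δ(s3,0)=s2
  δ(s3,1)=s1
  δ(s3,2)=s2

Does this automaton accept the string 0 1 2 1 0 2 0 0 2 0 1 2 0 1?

Trace: s5 -0-> s0 -1-> s1 -2-> s3 -1-> s1 -0-> s0 -2-> s2 -0-> s2 -0-> s2 -2-> s1 -0-> s0 -1-> s1 -2-> s3 -0-> s2 -1-> s5
End state s5 is not accepting.

No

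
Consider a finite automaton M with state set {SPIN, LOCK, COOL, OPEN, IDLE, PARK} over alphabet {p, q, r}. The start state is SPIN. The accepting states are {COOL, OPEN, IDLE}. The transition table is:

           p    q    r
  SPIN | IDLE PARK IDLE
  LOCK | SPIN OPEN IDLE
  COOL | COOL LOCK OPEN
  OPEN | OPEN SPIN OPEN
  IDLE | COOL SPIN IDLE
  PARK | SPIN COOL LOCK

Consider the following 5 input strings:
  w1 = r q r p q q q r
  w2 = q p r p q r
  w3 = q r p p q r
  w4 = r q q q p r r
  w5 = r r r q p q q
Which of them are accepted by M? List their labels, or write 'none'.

w1, w2, w3, w4

w1: Trace: SPIN -r-> IDLE -q-> SPIN -r-> IDLE -p-> COOL -q-> LOCK -q-> OPEN -q-> SPIN -r-> IDLE  → end IDLE, accepted
w2: Trace: SPIN -q-> PARK -p-> SPIN -r-> IDLE -p-> COOL -q-> LOCK -r-> IDLE  → end IDLE, accepted
w3: Trace: SPIN -q-> PARK -r-> LOCK -p-> SPIN -p-> IDLE -q-> SPIN -r-> IDLE  → end IDLE, accepted
w4: Trace: SPIN -r-> IDLE -q-> SPIN -q-> PARK -q-> COOL -p-> COOL -r-> OPEN -r-> OPEN  → end OPEN, accepted
w5: Trace: SPIN -r-> IDLE -r-> IDLE -r-> IDLE -q-> SPIN -p-> IDLE -q-> SPIN -q-> PARK  → end PARK, rejected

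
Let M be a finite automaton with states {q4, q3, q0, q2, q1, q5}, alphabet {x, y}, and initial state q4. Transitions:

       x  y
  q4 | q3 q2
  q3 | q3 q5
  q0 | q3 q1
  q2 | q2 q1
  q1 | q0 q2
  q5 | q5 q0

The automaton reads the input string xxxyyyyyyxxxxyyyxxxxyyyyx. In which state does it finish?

q2

Trace: q4 -x-> q3 -x-> q3 -x-> q3 -y-> q5 -y-> q0 -y-> q1 -y-> q2 -y-> q1 -y-> q2 -x-> q2 -x-> q2 -x-> q2 -x-> q2 -y-> q1 -y-> q2 -y-> q1 -x-> q0 -x-> q3 -x-> q3 -x-> q3 -y-> q5 -y-> q0 -y-> q1 -y-> q2 -x-> q2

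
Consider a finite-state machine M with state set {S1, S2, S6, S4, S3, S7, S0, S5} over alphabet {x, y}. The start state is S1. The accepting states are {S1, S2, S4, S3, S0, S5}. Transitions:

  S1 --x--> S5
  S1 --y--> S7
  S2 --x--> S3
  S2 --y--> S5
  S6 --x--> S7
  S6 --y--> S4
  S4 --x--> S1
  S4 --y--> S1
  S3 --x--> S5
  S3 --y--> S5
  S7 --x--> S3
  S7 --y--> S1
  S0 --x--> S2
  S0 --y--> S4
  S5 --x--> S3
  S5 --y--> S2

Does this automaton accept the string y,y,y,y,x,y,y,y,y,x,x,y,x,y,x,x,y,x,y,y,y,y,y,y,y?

Trace: S1 -y-> S7 -y-> S1 -y-> S7 -y-> S1 -x-> S5 -y-> S2 -y-> S5 -y-> S2 -y-> S5 -x-> S3 -x-> S5 -y-> S2 -x-> S3 -y-> S5 -x-> S3 -x-> S5 -y-> S2 -x-> S3 -y-> S5 -y-> S2 -y-> S5 -y-> S2 -y-> S5 -y-> S2 -y-> S5
End state S5 is accepting.

Yes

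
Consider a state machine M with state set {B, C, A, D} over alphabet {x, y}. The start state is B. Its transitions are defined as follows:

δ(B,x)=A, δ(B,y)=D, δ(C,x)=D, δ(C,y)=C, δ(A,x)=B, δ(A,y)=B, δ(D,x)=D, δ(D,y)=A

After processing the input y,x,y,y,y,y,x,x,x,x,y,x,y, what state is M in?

B → D → D → A → B → D → A → B → A → B → A → B → A → B

B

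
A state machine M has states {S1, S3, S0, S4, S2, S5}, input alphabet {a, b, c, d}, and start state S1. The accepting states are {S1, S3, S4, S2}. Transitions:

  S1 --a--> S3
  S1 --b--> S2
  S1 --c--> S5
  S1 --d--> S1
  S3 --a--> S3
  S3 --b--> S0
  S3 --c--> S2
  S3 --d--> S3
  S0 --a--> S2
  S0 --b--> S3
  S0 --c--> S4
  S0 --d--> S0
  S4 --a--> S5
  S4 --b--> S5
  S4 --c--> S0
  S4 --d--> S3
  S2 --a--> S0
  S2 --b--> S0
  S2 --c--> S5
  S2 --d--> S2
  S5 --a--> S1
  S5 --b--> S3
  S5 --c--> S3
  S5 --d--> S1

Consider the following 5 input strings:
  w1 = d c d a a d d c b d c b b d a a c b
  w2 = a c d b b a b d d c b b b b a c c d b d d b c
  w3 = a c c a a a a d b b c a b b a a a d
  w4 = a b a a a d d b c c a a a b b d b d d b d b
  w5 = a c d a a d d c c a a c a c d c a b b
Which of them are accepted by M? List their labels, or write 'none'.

w2, w3

w1: Trace: S1 -d-> S1 -c-> S5 -d-> S1 -a-> S3 -a-> S3 -d-> S3 -d-> S3 -c-> S2 -b-> S0 -d-> S0 -c-> S4 -b-> S5 -b-> S3 -d-> S3 -a-> S3 -a-> S3 -c-> S2 -b-> S0  → end S0, rejected
w2: Trace: S1 -a-> S3 -c-> S2 -d-> S2 -b-> S0 -b-> S3 -a-> S3 -b-> S0 -d-> S0 -d-> S0 -c-> S4 -b-> S5 -b-> S3 -b-> S0 -b-> S3 -a-> S3 -c-> S2 -c-> S5 -d-> S1 -b-> S2 -d-> S2 -d-> S2 -b-> S0 -c-> S4  → end S4, accepted
w3: Trace: S1 -a-> S3 -c-> S2 -c-> S5 -a-> S1 -a-> S3 -a-> S3 -a-> S3 -d-> S3 -b-> S0 -b-> S3 -c-> S2 -a-> S0 -b-> S3 -b-> S0 -a-> S2 -a-> S0 -a-> S2 -d-> S2  → end S2, accepted
w4: Trace: S1 -a-> S3 -b-> S0 -a-> S2 -a-> S0 -a-> S2 -d-> S2 -d-> S2 -b-> S0 -c-> S4 -c-> S0 -a-> S2 -a-> S0 -a-> S2 -b-> S0 -b-> S3 -d-> S3 -b-> S0 -d-> S0 -d-> S0 -b-> S3 -d-> S3 -b-> S0  → end S0, rejected
w5: Trace: S1 -a-> S3 -c-> S2 -d-> S2 -a-> S0 -a-> S2 -d-> S2 -d-> S2 -c-> S5 -c-> S3 -a-> S3 -a-> S3 -c-> S2 -a-> S0 -c-> S4 -d-> S3 -c-> S2 -a-> S0 -b-> S3 -b-> S0  → end S0, rejected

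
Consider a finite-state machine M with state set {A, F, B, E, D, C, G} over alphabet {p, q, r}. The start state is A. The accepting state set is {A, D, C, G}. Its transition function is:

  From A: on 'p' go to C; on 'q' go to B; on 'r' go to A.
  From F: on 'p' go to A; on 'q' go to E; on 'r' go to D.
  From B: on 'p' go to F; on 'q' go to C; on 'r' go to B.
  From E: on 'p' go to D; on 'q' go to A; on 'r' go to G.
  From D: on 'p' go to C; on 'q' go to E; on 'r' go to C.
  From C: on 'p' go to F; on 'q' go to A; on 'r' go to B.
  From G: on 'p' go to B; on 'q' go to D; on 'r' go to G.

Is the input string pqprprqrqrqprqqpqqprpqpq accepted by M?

A → C → A → C → B → F → D → E → G → D → C → A → C → B → C → A → C → A → B → F → D → C → A → C → A
End state A is accepting.

Yes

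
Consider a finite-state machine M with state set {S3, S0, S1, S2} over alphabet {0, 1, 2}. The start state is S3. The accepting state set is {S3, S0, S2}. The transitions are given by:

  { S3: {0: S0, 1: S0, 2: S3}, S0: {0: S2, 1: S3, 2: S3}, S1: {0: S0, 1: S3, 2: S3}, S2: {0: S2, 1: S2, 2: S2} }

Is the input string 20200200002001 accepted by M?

Yes

Trace: S3 -2-> S3 -0-> S0 -2-> S3 -0-> S0 -0-> S2 -2-> S2 -0-> S2 -0-> S2 -0-> S2 -0-> S2 -2-> S2 -0-> S2 -0-> S2 -1-> S2
End state S2 is accepting.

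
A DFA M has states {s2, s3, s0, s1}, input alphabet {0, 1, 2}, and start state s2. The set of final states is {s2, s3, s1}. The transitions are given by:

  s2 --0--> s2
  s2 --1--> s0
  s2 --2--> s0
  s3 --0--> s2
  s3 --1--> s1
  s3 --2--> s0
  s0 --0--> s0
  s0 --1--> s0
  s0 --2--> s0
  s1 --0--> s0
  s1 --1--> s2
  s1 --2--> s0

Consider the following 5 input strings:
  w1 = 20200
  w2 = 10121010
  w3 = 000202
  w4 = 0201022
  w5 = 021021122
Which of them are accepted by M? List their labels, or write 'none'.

none

w1:
  start at s2
  read '2': s2 → s0
  read '0': s0 → s0
  read '2': s0 → s0
  read '0': s0 → s0
  read '0': s0 → s0
  end s0, rejected
w2:
  start at s2
  read '1': s2 → s0
  read '0': s0 → s0
  read '1': s0 → s0
  read '2': s0 → s0
  read '1': s0 → s0
  read '0': s0 → s0
  read '1': s0 → s0
  read '0': s0 → s0
  end s0, rejected
w3:
  start at s2
  read '0': s2 → s2
  read '0': s2 → s2
  read '0': s2 → s2
  read '2': s2 → s0
  read '0': s0 → s0
  read '2': s0 → s0
  end s0, rejected
w4:
  start at s2
  read '0': s2 → s2
  read '2': s2 → s0
  read '0': s0 → s0
  read '1': s0 → s0
  read '0': s0 → s0
  read '2': s0 → s0
  read '2': s0 → s0
  end s0, rejected
w5:
  start at s2
  read '0': s2 → s2
  read '2': s2 → s0
  read '1': s0 → s0
  read '0': s0 → s0
  read '2': s0 → s0
  read '1': s0 → s0
  read '1': s0 → s0
  read '2': s0 → s0
  read '2': s0 → s0
  end s0, rejected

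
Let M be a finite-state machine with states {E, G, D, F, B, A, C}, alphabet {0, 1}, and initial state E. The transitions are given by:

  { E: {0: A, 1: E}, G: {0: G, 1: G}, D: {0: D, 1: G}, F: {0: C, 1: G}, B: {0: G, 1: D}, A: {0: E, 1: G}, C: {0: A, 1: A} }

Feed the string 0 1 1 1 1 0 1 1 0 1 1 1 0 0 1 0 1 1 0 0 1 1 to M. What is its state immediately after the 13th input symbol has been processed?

G

Trace: E -0-> A -1-> G -1-> G -1-> G -1-> G -0-> G -1-> G -1-> G -0-> G -1-> G -1-> G -1-> G -0-> G
After 13 symbols: G.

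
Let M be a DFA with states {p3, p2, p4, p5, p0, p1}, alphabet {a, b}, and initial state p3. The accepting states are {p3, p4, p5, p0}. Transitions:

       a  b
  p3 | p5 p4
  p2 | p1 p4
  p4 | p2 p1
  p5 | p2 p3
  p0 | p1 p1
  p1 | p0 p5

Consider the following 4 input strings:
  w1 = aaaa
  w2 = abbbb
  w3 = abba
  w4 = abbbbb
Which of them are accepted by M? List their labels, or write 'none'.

w1: p3 → p5 → p2 → p1 → p0  → end p0, accepted
w2: p3 → p5 → p3 → p4 → p1 → p5  → end p5, accepted
w3: p3 → p5 → p3 → p4 → p2  → end p2, rejected
w4: p3 → p5 → p3 → p4 → p1 → p5 → p3  → end p3, accepted

w1, w2, w4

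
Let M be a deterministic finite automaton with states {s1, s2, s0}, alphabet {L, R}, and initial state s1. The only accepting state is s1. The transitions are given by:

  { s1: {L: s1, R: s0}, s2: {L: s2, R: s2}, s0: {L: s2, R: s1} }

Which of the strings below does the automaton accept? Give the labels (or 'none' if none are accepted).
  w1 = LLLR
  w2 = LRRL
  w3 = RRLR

w1:
  start at s1
  read 'L': s1 → s1
  read 'L': s1 → s1
  read 'L': s1 → s1
  read 'R': s1 → s0
  end s0, rejected
w2:
  start at s1
  read 'L': s1 → s1
  read 'R': s1 → s0
  read 'R': s0 → s1
  read 'L': s1 → s1
  end s1, accepted
w3:
  start at s1
  read 'R': s1 → s0
  read 'R': s0 → s1
  read 'L': s1 → s1
  read 'R': s1 → s0
  end s0, rejected

w2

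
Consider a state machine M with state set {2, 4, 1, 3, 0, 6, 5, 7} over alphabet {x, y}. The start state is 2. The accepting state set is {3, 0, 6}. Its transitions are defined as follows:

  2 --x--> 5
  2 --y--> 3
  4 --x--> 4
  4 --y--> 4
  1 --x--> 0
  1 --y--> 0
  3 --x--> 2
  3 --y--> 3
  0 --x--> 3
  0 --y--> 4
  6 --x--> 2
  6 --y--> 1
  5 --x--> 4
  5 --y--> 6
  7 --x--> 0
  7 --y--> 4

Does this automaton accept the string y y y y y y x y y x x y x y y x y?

Yes

Trace: 2 -y-> 3 -y-> 3 -y-> 3 -y-> 3 -y-> 3 -y-> 3 -x-> 2 -y-> 3 -y-> 3 -x-> 2 -x-> 5 -y-> 6 -x-> 2 -y-> 3 -y-> 3 -x-> 2 -y-> 3
End state 3 is accepting.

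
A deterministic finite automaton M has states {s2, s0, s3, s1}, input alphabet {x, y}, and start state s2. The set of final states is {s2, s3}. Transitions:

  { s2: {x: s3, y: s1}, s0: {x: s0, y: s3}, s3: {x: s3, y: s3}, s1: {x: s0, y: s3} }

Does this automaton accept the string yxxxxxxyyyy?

Yes

s2 → s1 → s0 → s0 → s0 → s0 → s0 → s0 → s3 → s3 → s3 → s3
End state s3 is accepting.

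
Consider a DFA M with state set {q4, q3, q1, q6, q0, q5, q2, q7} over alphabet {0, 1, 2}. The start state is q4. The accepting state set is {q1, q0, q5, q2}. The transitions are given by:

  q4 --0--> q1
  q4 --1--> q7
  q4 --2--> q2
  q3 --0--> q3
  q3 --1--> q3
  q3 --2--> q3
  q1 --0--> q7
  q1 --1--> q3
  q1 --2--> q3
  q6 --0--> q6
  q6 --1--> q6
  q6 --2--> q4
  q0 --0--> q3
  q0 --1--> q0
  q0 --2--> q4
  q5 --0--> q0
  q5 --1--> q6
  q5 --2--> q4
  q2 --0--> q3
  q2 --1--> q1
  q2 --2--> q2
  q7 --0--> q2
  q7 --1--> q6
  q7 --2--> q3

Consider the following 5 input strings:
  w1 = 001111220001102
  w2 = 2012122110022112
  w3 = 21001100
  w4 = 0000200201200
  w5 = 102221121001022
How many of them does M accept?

0

w1:
  start at q4
  read '0': q4 → q1
  read '0': q1 → q7
  read '1': q7 → q6
  read '1': q6 → q6
  read '1': q6 → q6
  read '1': q6 → q6
  read '2': q6 → q4
  read '2': q4 → q2
  read '0': q2 → q3
  read '0': q3 → q3
  read '0': q3 → q3
  read '1': q3 → q3
  read '1': q3 → q3
  read '0': q3 → q3
  read '2': q3 → q3
  end q3, rejected
w2:
  start at q4
  read '2': q4 → q2
  read '0': q2 → q3
  read '1': q3 → q3
  read '2': q3 → q3
  read '1': q3 → q3
  read '2': q3 → q3
  read '2': q3 → q3
  read '1': q3 → q3
  read '1': q3 → q3
  read '0': q3 → q3
  read '0': q3 → q3
  read '2': q3 → q3
  read '2': q3 → q3
  read '1': q3 → q3
  read '1': q3 → q3
  read '2': q3 → q3
  end q3, rejected
w3:
  start at q4
  read '2': q4 → q2
  read '1': q2 → q1
  read '0': q1 → q7
  read '0': q7 → q2
  read '1': q2 → q1
  read '1': q1 → q3
  read '0': q3 → q3
  read '0': q3 → q3
  end q3, rejected
w4:
  start at q4
  read '0': q4 → q1
  read '0': q1 → q7
  read '0': q7 → q2
  read '0': q2 → q3
  read '2': q3 → q3
  read '0': q3 → q3
  read '0': q3 → q3
  read '2': q3 → q3
  read '0': q3 → q3
  read '1': q3 → q3
  read '2': q3 → q3
  read '0': q3 → q3
  read '0': q3 → q3
  end q3, rejected
w5:
  start at q4
  read '1': q4 → q7
  read '0': q7 → q2
  read '2': q2 → q2
  read '2': q2 → q2
  read '2': q2 → q2
  read '1': q2 → q1
  read '1': q1 → q3
  read '2': q3 → q3
  read '1': q3 → q3
  read '0': q3 → q3
  read '0': q3 → q3
  read '1': q3 → q3
  read '0': q3 → q3
  read '2': q3 → q3
  read '2': q3 → q3
  end q3, rejected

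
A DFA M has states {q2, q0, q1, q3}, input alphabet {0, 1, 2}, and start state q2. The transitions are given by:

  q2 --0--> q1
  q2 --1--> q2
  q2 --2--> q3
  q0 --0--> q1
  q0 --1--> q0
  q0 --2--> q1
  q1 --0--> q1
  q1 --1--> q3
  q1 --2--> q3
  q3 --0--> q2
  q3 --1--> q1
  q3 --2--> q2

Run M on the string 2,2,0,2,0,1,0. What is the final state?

q1

q2 → q3 → q2 → q1 → q3 → q2 → q2 → q1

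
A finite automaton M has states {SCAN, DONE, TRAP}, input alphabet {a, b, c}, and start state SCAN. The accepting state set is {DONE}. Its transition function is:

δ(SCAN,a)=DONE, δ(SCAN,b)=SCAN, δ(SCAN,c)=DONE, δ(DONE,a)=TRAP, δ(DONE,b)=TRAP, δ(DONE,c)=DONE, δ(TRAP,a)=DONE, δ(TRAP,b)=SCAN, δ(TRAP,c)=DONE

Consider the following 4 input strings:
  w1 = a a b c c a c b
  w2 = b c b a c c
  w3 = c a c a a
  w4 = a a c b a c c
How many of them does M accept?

w1:
  start at SCAN
  read 'a': SCAN → DONE
  read 'a': DONE → TRAP
  read 'b': TRAP → SCAN
  read 'c': SCAN → DONE
  read 'c': DONE → DONE
  read 'a': DONE → TRAP
  read 'c': TRAP → DONE
  read 'b': DONE → TRAP
  end TRAP, rejected
w2:
  start at SCAN
  read 'b': SCAN → SCAN
  read 'c': SCAN → DONE
  read 'b': DONE → TRAP
  read 'a': TRAP → DONE
  read 'c': DONE → DONE
  read 'c': DONE → DONE
  end DONE, accepted
w3:
  start at SCAN
  read 'c': SCAN → DONE
  read 'a': DONE → TRAP
  read 'c': TRAP → DONE
  read 'a': DONE → TRAP
  read 'a': TRAP → DONE
  end DONE, accepted
w4:
  start at SCAN
  read 'a': SCAN → DONE
  read 'a': DONE → TRAP
  read 'c': TRAP → DONE
  read 'b': DONE → TRAP
  read 'a': TRAP → DONE
  read 'c': DONE → DONE
  read 'c': DONE → DONE
  end DONE, accepted

3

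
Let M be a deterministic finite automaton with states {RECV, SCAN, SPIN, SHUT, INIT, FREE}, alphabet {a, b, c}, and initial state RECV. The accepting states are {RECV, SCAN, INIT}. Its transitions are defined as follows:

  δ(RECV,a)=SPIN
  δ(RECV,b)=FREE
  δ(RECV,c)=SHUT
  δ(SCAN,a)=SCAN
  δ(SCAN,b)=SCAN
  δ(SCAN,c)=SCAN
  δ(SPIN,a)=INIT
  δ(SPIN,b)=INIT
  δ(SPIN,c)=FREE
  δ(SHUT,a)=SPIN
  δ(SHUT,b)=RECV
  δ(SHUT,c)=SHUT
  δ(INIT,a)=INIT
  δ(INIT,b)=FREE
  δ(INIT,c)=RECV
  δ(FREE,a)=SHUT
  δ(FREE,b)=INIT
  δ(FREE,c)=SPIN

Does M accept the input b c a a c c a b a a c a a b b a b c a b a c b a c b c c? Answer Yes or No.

No

Trace: RECV -b-> FREE -c-> SPIN -a-> INIT -a-> INIT -c-> RECV -c-> SHUT -a-> SPIN -b-> INIT -a-> INIT -a-> INIT -c-> RECV -a-> SPIN -a-> INIT -b-> FREE -b-> INIT -a-> INIT -b-> FREE -c-> SPIN -a-> INIT -b-> FREE -a-> SHUT -c-> SHUT -b-> RECV -a-> SPIN -c-> FREE -b-> INIT -c-> RECV -c-> SHUT
End state SHUT is not accepting.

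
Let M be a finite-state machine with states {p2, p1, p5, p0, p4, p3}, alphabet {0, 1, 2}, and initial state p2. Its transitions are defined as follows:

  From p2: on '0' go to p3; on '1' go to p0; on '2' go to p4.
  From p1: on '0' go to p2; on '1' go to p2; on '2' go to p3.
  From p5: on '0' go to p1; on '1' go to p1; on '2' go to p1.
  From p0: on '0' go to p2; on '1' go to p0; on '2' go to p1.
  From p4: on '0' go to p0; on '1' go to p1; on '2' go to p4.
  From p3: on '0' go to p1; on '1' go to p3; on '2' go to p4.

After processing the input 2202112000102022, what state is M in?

Trace: p2 -2-> p4 -2-> p4 -0-> p0 -2-> p1 -1-> p2 -1-> p0 -2-> p1 -0-> p2 -0-> p3 -0-> p1 -1-> p2 -0-> p3 -2-> p4 -0-> p0 -2-> p1 -2-> p3

p3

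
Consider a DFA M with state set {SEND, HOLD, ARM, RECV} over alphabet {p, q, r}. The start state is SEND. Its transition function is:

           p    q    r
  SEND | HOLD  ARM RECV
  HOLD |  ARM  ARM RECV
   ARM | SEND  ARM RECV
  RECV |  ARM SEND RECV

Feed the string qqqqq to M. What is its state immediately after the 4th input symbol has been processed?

start at SEND
read 'q': SEND → ARM
read 'q': ARM → ARM
read 'q': ARM → ARM
read 'q': ARM → ARM
After 4 symbols: ARM.

ARM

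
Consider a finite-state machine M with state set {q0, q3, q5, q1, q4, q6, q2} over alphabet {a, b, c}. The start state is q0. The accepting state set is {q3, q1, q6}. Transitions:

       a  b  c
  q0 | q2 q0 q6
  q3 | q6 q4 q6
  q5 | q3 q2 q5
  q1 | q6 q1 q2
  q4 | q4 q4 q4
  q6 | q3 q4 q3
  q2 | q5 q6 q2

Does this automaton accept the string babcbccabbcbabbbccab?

start at q0
read 'b': q0 → q0
read 'a': q0 → q2
read 'b': q2 → q6
read 'c': q6 → q3
read 'b': q3 → q4
read 'c': q4 → q4
read 'c': q4 → q4
read 'a': q4 → q4
read 'b': q4 → q4
read 'b': q4 → q4
read 'c': q4 → q4
read 'b': q4 → q4
read 'a': q4 → q4
read 'b': q4 → q4
read 'b': q4 → q4
read 'b': q4 → q4
read 'c': q4 → q4
read 'c': q4 → q4
read 'a': q4 → q4
read 'b': q4 → q4
End state q4 is not accepting.

No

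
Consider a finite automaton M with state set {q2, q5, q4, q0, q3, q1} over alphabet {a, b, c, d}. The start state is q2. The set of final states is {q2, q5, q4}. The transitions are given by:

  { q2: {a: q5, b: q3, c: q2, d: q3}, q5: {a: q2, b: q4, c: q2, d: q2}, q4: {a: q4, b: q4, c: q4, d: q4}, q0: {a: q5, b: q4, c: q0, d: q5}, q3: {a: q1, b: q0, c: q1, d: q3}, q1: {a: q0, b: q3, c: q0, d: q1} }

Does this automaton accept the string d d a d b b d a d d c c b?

q2 → q3 → q3 → q1 → q1 → q3 → q0 → q5 → q2 → q3 → q3 → q1 → q0 → q4
End state q4 is accepting.

Yes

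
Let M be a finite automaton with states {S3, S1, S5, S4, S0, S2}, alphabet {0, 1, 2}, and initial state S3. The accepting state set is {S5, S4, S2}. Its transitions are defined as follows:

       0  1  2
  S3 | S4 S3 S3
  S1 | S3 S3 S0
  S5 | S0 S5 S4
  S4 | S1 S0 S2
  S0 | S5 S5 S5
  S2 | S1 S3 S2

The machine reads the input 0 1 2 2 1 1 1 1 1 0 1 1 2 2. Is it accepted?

Yes

S3 → S4 → S0 → S5 → S4 → S0 → S5 → S5 → S5 → S5 → S0 → S5 → S5 → S4 → S2
End state S2 is accepting.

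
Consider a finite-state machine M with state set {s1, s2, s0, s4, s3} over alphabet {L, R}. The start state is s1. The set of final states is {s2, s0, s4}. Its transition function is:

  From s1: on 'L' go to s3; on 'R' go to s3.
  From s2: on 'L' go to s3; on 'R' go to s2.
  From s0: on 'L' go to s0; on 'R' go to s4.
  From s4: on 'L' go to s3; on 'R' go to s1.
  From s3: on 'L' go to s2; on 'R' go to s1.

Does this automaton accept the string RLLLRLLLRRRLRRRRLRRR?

Yes

start at s1
read 'R': s1 → s3
read 'L': s3 → s2
read 'L': s2 → s3
read 'L': s3 → s2
read 'R': s2 → s2
read 'L': s2 → s3
read 'L': s3 → s2
read 'L': s2 → s3
read 'R': s3 → s1
read 'R': s1 → s3
read 'R': s3 → s1
read 'L': s1 → s3
read 'R': s3 → s1
read 'R': s1 → s3
read 'R': s3 → s1
read 'R': s1 → s3
read 'L': s3 → s2
read 'R': s2 → s2
read 'R': s2 → s2
read 'R': s2 → s2
End state s2 is accepting.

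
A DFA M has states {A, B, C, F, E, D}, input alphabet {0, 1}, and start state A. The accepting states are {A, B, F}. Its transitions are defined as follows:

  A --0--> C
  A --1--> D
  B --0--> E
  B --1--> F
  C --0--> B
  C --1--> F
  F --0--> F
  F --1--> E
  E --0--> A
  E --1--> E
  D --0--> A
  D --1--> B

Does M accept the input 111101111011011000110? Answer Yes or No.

Yes

Trace: A -1-> D -1-> B -1-> F -1-> E -0-> A -1-> D -1-> B -1-> F -1-> E -0-> A -1-> D -1-> B -0-> E -1-> E -1-> E -0-> A -0-> C -0-> B -1-> F -1-> E -0-> A
End state A is accepting.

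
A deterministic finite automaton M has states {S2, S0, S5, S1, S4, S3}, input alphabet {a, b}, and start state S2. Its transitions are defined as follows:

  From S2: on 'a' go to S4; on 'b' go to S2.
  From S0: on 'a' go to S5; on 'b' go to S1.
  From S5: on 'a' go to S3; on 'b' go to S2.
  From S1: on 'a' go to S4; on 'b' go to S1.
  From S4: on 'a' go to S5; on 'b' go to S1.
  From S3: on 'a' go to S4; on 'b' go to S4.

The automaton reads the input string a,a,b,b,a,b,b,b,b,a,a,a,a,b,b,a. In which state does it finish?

S2 → S4 → S5 → S2 → S2 → S4 → S1 → S1 → S1 → S1 → S4 → S5 → S3 → S4 → S1 → S1 → S4

S4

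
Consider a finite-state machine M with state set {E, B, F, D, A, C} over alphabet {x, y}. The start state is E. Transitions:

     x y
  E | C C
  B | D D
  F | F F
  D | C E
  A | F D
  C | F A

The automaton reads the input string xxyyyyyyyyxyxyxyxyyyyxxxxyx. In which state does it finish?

start at E
read 'x': E → C
read 'x': C → F
read 'y': F → F
read 'y': F → F
read 'y': F → F
read 'y': F → F
read 'y': F → F
read 'y': F → F
read 'y': F → F
read 'y': F → F
read 'x': F → F
read 'y': F → F
read 'x': F → F
read 'y': F → F
read 'x': F → F
read 'y': F → F
read 'x': F → F
read 'y': F → F
read 'y': F → F
read 'y': F → F
read 'y': F → F
read 'x': F → F
read 'x': F → F
read 'x': F → F
read 'x': F → F
read 'y': F → F
read 'x': F → F

F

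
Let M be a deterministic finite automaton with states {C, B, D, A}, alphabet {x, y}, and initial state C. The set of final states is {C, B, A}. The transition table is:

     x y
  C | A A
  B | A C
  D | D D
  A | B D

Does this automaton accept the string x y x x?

No

C → A → D → D → D
End state D is not accepting.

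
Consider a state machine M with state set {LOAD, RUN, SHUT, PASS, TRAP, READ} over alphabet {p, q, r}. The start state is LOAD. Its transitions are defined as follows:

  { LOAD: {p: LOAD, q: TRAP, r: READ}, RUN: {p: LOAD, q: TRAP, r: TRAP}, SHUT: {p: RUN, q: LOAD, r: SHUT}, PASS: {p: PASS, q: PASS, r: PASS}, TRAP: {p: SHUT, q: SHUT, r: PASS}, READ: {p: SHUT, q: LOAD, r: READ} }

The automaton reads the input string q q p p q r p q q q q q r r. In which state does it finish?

PASS

start at LOAD
read 'q': LOAD → TRAP
read 'q': TRAP → SHUT
read 'p': SHUT → RUN
read 'p': RUN → LOAD
read 'q': LOAD → TRAP
read 'r': TRAP → PASS
read 'p': PASS → PASS
read 'q': PASS → PASS
read 'q': PASS → PASS
read 'q': PASS → PASS
read 'q': PASS → PASS
read 'q': PASS → PASS
read 'r': PASS → PASS
read 'r': PASS → PASS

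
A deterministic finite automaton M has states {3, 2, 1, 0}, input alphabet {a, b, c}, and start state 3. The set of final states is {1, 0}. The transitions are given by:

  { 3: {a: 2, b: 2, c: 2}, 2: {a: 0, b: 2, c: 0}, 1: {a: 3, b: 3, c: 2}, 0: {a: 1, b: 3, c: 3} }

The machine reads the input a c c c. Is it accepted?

No

Trace: 3 -a-> 2 -c-> 0 -c-> 3 -c-> 2
End state 2 is not accepting.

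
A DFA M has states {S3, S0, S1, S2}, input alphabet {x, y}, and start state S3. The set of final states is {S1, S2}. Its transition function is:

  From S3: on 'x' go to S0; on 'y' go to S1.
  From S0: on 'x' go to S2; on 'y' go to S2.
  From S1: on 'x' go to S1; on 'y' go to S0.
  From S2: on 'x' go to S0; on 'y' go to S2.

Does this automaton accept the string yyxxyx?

Trace: S3 -y-> S1 -y-> S0 -x-> S2 -x-> S0 -y-> S2 -x-> S0
End state S0 is not accepting.

No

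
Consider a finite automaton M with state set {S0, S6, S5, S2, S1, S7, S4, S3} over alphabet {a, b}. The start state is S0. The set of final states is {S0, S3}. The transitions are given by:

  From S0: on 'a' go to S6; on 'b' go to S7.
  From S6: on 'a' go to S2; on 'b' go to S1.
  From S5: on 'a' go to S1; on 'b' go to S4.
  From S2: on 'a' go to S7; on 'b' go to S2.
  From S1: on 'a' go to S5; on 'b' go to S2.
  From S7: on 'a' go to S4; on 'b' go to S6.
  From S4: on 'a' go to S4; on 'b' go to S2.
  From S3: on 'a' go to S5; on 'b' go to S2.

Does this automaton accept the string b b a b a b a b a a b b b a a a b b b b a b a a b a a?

S0 → S7 → S6 → S2 → S2 → S7 → S6 → S2 → S2 → S7 → S4 → S2 → S2 → S2 → S7 → S4 → S4 → S2 → S2 → S2 → S2 → S7 → S6 → S2 → S7 → S6 → S2 → S7
End state S7 is not accepting.

No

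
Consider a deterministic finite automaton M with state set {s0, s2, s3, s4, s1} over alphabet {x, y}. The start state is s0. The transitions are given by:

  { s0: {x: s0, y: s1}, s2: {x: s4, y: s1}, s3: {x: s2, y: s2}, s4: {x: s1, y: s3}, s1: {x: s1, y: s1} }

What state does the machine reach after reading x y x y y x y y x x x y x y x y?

s1

s0 → s0 → s1 → s1 → s1 → s1 → s1 → s1 → s1 → s1 → s1 → s1 → s1 → s1 → s1 → s1 → s1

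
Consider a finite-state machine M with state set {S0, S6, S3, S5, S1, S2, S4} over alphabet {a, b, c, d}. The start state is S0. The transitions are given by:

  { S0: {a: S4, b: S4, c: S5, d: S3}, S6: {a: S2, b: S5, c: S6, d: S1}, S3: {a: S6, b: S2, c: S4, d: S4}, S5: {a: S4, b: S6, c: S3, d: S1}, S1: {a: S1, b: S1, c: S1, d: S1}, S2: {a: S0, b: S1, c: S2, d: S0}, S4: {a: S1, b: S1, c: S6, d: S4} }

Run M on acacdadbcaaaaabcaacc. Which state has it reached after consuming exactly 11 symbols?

start at S0
read 'a': S0 → S4
read 'c': S4 → S6
read 'a': S6 → S2
read 'c': S2 → S2
read 'd': S2 → S0
read 'a': S0 → S4
read 'd': S4 → S4
read 'b': S4 → S1
read 'c': S1 → S1
read 'a': S1 → S1
read 'a': S1 → S1
After 11 symbols: S1.

S1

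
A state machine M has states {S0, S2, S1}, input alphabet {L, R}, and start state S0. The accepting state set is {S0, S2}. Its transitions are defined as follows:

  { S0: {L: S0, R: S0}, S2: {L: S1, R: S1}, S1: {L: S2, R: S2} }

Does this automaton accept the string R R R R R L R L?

Yes

S0 → S0 → S0 → S0 → S0 → S0 → S0 → S0 → S0
End state S0 is accepting.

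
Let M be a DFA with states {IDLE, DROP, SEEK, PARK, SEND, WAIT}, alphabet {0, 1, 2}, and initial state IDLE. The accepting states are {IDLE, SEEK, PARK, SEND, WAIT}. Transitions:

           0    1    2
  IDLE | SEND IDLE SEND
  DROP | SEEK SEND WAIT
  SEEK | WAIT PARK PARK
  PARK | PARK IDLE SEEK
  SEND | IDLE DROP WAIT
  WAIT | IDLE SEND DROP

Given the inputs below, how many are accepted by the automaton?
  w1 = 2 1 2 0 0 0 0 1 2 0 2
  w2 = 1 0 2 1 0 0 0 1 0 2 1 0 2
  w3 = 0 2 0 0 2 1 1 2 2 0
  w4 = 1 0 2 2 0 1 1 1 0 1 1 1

w1: Trace: IDLE -2-> SEND -1-> DROP -2-> WAIT -0-> IDLE -0-> SEND -0-> IDLE -0-> SEND -1-> DROP -2-> WAIT -0-> IDLE -2-> SEND  → end SEND, accepted
w2: Trace: IDLE -1-> IDLE -0-> SEND -2-> WAIT -1-> SEND -0-> IDLE -0-> SEND -0-> IDLE -1-> IDLE -0-> SEND -2-> WAIT -1-> SEND -0-> IDLE -2-> SEND  → end SEND, accepted
w3: Trace: IDLE -0-> SEND -2-> WAIT -0-> IDLE -0-> SEND -2-> WAIT -1-> SEND -1-> DROP -2-> WAIT -2-> DROP -0-> SEEK  → end SEEK, accepted
w4: Trace: IDLE -1-> IDLE -0-> SEND -2-> WAIT -2-> DROP -0-> SEEK -1-> PARK -1-> IDLE -1-> IDLE -0-> SEND -1-> DROP -1-> SEND -1-> DROP  → end DROP, rejected

3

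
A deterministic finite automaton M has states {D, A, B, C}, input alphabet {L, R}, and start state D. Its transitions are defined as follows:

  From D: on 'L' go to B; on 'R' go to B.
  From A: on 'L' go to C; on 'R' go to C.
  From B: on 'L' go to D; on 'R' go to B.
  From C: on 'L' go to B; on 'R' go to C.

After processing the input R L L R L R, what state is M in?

start at D
read 'R': D → B
read 'L': B → D
read 'L': D → B
read 'R': B → B
read 'L': B → D
read 'R': D → B

B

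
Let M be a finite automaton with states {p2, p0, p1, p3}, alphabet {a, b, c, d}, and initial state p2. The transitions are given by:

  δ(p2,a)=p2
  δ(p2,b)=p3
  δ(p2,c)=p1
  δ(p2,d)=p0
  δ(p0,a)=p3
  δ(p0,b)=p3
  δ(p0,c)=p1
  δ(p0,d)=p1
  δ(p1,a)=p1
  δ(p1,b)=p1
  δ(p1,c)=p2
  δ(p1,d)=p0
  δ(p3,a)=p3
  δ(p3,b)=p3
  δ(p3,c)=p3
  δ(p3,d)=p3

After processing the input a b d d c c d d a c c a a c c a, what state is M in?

start at p2
read 'a': p2 → p2
read 'b': p2 → p3
read 'd': p3 → p3
read 'd': p3 → p3
read 'c': p3 → p3
read 'c': p3 → p3
read 'd': p3 → p3
read 'd': p3 → p3
read 'a': p3 → p3
read 'c': p3 → p3
read 'c': p3 → p3
read 'a': p3 → p3
read 'a': p3 → p3
read 'c': p3 → p3
read 'c': p3 → p3
read 'a': p3 → p3

p3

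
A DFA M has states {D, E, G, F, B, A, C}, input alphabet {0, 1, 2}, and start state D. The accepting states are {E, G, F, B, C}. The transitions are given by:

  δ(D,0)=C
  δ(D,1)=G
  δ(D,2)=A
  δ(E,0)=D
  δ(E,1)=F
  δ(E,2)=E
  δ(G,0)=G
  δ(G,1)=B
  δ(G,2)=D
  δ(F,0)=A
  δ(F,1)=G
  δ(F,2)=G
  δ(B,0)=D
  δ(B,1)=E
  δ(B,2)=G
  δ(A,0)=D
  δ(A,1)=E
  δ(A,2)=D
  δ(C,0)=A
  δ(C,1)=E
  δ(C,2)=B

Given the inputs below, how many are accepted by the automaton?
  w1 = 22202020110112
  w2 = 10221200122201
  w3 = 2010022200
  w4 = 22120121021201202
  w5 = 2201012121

w1:
  start at D
  read '2': D → A
  read '2': A → D
  read '2': D → A
  read '0': A → D
  read '2': D → A
  read '0': A → D
  read '2': D → A
  read '0': A → D
  read '1': D → G
  read '1': G → B
  read '0': B → D
  read '1': D → G
  read '1': G → B
  read '2': B → G
  end G, accepted
w2:
  start at D
  read '1': D → G
  read '0': G → G
  read '2': G → D
  read '2': D → A
  read '1': A → E
  read '2': E → E
  read '0': E → D
  read '0': D → C
  read '1': C → E
  read '2': E → E
  read '2': E → E
  read '2': E → E
  read '0': E → D
  read '1': D → G
  end G, accepted
w3:
  start at D
  read '2': D → A
  read '0': A → D
  read '1': D → G
  read '0': G → G
  read '0': G → G
  read '2': G → D
  read '2': D → A
  read '2': A → D
  read '0': D → C
  read '0': C → A
  end A, rejected
w4:
  start at D
  read '2': D → A
  read '2': A → D
  read '1': D → G
  read '2': G → D
  read '0': D → C
  read '1': C → E
  read '2': E → E
  read '1': E → F
  read '0': F → A
  read '2': A → D
  read '1': D → G
  read '2': G → D
  read '0': D → C
  read '1': C → E
  read '2': E → E
  read '0': E → D
  read '2': D → A
  end A, rejected
w5:
  start at D
  read '2': D → A
  read '2': A → D
  read '0': D → C
  read '1': C → E
  read '0': E → D
  read '1': D → G
  read '2': G → D
  read '1': D → G
  read '2': G → D
  read '1': D → G
  end G, accepted

3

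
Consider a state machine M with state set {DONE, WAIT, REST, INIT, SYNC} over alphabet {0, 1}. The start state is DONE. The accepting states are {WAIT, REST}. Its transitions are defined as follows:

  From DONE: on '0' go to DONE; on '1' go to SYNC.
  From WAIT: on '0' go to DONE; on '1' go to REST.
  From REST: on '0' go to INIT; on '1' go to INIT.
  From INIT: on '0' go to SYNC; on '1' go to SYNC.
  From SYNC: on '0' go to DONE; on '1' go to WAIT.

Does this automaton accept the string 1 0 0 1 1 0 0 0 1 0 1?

DONE → SYNC → DONE → DONE → SYNC → WAIT → DONE → DONE → DONE → SYNC → DONE → SYNC
End state SYNC is not accepting.

No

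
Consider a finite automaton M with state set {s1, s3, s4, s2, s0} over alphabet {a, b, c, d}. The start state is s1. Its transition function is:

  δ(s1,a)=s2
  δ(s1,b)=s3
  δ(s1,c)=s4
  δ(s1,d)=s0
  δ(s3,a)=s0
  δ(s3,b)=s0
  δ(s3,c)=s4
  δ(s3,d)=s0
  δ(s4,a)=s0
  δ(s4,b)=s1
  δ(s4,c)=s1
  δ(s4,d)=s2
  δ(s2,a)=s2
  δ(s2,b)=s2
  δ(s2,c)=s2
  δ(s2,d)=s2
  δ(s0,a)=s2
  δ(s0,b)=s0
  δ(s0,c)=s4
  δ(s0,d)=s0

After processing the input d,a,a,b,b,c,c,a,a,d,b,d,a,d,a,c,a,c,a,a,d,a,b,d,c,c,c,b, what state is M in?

s2

start at s1
read 'd': s1 → s0
read 'a': s0 → s2
read 'a': s2 → s2
read 'b': s2 → s2
read 'b': s2 → s2
read 'c': s2 → s2
read 'c': s2 → s2
read 'a': s2 → s2
read 'a': s2 → s2
read 'd': s2 → s2
read 'b': s2 → s2
read 'd': s2 → s2
read 'a': s2 → s2
read 'd': s2 → s2
read 'a': s2 → s2
read 'c': s2 → s2
read 'a': s2 → s2
read 'c': s2 → s2
read 'a': s2 → s2
read 'a': s2 → s2
read 'd': s2 → s2
read 'a': s2 → s2
read 'b': s2 → s2
read 'd': s2 → s2
read 'c': s2 → s2
read 'c': s2 → s2
read 'c': s2 → s2
read 'b': s2 → s2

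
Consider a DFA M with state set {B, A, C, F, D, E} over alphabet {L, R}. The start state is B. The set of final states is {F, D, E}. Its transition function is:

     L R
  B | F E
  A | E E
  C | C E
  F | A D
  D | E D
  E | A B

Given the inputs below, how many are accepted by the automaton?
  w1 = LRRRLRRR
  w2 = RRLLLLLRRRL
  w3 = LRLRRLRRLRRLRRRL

w1:
  start at B
  read 'L': B → F
  read 'R': F → D
  read 'R': D → D
  read 'R': D → D
  read 'L': D → E
  read 'R': E → B
  read 'R': B → E
  read 'R': E → B
  end B, rejected
w2:
  start at B
  read 'R': B → E
  read 'R': E → B
  read 'L': B → F
  read 'L': F → A
  read 'L': A → E
  read 'L': E → A
  read 'L': A → E
  read 'R': E → B
  read 'R': B → E
  read 'R': E → B
  read 'L': B → F
  end F, accepted
w3:
  start at B
  read 'L': B → F
  read 'R': F → D
  read 'L': D → E
  read 'R': E → B
  read 'R': B → E
  read 'L': E → A
  read 'R': A → E
  read 'R': E → B
  read 'L': B → F
  read 'R': F → D
  read 'R': D → D
  read 'L': D → E
  read 'R': E → B
  read 'R': B → E
  read 'R': E → B
  read 'L': B → F
  end F, accepted

2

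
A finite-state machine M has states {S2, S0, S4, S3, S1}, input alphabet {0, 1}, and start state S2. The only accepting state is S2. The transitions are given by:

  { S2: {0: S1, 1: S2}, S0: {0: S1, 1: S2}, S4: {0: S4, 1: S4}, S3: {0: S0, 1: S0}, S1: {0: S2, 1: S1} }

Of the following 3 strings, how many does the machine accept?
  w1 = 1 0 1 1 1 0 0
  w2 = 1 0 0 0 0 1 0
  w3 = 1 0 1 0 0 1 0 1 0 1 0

1

w1: S2 → S2 → S1 → S1 → S1 → S1 → S2 → S1  → end S1, rejected
w2: S2 → S2 → S1 → S2 → S1 → S2 → S2 → S1  → end S1, rejected
w3: S2 → S2 → S1 → S1 → S2 → S1 → S1 → S2 → S2 → S1 → S1 → S2  → end S2, accepted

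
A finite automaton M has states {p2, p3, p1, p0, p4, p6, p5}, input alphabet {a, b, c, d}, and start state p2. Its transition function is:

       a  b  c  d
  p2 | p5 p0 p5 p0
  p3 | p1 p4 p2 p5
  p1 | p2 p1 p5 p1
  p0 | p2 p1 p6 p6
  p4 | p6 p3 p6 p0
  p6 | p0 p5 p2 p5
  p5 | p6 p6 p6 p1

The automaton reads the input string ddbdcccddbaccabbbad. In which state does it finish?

p5

start at p2
read 'd': p2 → p0
read 'd': p0 → p6
read 'b': p6 → p5
read 'd': p5 → p1
read 'c': p1 → p5
read 'c': p5 → p6
read 'c': p6 → p2
read 'd': p2 → p0
read 'd': p0 → p6
read 'b': p6 → p5
read 'a': p5 → p6
read 'c': p6 → p2
read 'c': p2 → p5
read 'a': p5 → p6
read 'b': p6 → p5
read 'b': p5 → p6
read 'b': p6 → p5
read 'a': p5 → p6
read 'd': p6 → p5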